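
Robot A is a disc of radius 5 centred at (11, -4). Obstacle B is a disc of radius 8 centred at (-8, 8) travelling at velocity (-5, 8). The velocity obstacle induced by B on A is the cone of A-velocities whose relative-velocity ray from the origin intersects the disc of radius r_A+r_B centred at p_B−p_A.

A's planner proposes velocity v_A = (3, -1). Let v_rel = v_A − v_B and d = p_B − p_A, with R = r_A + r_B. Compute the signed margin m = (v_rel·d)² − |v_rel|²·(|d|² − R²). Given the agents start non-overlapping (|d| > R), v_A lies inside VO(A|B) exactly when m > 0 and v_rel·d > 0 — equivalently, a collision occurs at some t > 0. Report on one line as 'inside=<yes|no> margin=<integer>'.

d = (-19, 12),  |d|² = 505;  R = 5+8 = 13,  c = 505−13² = 336
v_rel = (8, -9),  |v_rel|² = 145;  v_rel·d = (8)·(-19) + (-9)·(12) = -260
145·t² + 520·t + 336 = 0  ⇒  m = (-260)² − 145·336 = 18880
m = 18880 > 0,  v_rel·d = -260 < 0  ⇒  outside

inside=no margin=18880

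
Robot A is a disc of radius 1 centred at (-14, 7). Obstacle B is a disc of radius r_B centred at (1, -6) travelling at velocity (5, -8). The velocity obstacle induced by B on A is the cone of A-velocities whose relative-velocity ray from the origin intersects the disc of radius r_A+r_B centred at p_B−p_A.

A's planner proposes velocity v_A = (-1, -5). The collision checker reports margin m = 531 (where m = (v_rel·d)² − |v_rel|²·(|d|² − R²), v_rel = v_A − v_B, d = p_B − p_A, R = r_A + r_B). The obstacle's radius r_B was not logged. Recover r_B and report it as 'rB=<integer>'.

m = 531
d = (15, -13);  v_rel = (-6, 3),  |v_rel|² = 45
v_rel×d = (-6)·(-13) − (3)·(15) = 33
since m = R²·45 − 33²:  R² = (1089 + 531) / 45 = 36
R = √36 = 6  ⇒  r_B = 6 − 1 = 5

rB=5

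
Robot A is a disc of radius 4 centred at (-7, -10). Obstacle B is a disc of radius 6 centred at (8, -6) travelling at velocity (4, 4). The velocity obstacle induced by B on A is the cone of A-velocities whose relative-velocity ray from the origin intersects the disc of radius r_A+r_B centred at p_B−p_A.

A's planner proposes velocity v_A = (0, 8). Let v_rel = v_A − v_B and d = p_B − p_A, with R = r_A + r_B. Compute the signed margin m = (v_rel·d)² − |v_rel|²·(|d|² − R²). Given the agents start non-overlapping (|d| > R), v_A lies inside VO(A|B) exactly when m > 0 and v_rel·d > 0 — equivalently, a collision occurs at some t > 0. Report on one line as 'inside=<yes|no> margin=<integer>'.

d = (15, 4),  |d|² = 241;  R = 4+6 = 10,  c = 241−10² = 141
v_rel = (-4, 4),  |v_rel|² = 32;  v_rel·d = (-4)·(15) + (4)·(4) = -44
32·t² + 88·t + 141 = 0  ⇒  m = (-44)² − 32·141 = -2576
m = -2576 < 0,  v_rel·d = -44 < 0  ⇒  outside

inside=no margin=-2576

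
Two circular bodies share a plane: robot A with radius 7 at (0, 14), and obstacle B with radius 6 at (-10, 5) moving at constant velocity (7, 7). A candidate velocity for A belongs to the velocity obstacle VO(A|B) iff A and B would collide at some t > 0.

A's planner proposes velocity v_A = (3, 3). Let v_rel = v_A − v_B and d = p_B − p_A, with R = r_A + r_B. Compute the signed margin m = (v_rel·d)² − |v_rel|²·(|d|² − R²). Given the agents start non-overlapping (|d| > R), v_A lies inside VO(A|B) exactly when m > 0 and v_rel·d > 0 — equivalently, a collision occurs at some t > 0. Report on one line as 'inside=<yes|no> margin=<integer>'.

d = (-10, -9),  |d|² = 181;  R = 7+6 = 13,  c = 181−13² = 12
v_rel = (-4, -4),  |v_rel|² = 32;  v_rel·d = (-4)·(-10) + (-4)·(-9) = 76
32·t² − 152·t + 12 = 0  ⇒  m = 76² − 32·12 = 5392
m = 5392 > 0,  v_rel·d = 76 > 0  ⇒  inside

inside=yes margin=5392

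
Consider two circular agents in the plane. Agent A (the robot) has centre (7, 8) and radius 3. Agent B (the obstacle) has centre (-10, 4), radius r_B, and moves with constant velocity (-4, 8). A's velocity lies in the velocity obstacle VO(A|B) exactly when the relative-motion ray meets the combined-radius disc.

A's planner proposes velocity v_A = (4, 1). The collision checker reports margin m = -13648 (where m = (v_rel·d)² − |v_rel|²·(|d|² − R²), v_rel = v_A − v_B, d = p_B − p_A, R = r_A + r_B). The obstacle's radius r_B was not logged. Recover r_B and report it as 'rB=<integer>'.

m = -13648
d = (-17, -4);  v_rel = (8, -7),  |v_rel|² = 113
v_rel×d = (8)·(-4) − (-7)·(-17) = -151
since m = R²·113 − (-151)²:  R² = (22801 + -13648) / 113 = 81
R = √81 = 9  ⇒  r_B = 9 − 3 = 6

rB=6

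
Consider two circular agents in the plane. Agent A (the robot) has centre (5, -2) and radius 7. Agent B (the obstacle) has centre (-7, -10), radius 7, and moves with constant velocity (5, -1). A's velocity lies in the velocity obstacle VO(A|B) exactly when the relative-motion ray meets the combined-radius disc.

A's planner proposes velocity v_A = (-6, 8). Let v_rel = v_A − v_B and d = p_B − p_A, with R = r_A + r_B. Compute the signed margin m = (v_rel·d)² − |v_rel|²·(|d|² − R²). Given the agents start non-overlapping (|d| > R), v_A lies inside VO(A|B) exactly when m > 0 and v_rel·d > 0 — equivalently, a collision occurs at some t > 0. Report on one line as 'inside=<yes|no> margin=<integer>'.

d = (-12, -8),  |d|² = 208;  R = 7+7 = 14,  c = 208−14² = 12
v_rel = (-11, 9),  |v_rel|² = 202;  v_rel·d = (-11)·(-12) + (9)·(-8) = 60
202·t² − 120·t + 12 = 0  ⇒  m = 60² − 202·12 = 1176
m = 1176 > 0,  v_rel·d = 60 > 0  ⇒  inside

inside=yes margin=1176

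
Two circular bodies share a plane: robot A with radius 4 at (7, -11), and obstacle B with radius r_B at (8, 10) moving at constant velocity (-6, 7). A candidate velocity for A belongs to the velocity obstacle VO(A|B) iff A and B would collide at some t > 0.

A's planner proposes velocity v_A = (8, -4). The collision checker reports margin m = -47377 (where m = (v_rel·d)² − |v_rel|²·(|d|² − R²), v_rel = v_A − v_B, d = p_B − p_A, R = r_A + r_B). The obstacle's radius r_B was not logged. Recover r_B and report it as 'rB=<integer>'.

m = -47377
d = (1, 21);  v_rel = (14, -11),  |v_rel|² = 317
v_rel×d = (14)·(21) − (-11)·(1) = 305
since m = R²·317 − 305²:  R² = (93025 + -47377) / 317 = 144
R = √144 = 12  ⇒  r_B = 12 − 4 = 8

rB=8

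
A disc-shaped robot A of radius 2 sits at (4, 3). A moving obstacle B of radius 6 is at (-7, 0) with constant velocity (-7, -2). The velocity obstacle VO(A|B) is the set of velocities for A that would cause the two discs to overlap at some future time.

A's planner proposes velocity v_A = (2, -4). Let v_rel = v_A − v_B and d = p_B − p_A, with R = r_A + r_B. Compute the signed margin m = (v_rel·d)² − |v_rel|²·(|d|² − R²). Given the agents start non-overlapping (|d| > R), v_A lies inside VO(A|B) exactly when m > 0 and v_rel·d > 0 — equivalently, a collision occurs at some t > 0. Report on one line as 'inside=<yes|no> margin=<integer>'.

d = (-11, -3),  |d|² = 130;  R = 2+6 = 8,  c = 130−8² = 66
v_rel = (9, -2),  |v_rel|² = 85;  v_rel·d = (9)·(-11) + (-2)·(-3) = -93
85·t² + 186·t + 66 = 0  ⇒  m = (-93)² − 85·66 = 3039
m = 3039 > 0,  v_rel·d = -93 < 0  ⇒  outside

inside=no margin=3039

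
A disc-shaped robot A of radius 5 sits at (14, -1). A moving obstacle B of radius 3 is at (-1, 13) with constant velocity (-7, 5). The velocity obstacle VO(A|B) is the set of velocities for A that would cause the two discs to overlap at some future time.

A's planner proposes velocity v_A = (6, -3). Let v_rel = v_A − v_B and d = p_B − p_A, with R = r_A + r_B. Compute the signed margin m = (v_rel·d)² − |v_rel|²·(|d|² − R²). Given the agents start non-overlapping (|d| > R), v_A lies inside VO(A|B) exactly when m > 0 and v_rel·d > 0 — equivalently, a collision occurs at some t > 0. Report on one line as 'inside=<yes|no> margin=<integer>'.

d = (-15, 14),  |d|² = 421;  R = 5+3 = 8,  c = 421−8² = 357
v_rel = (13, -8),  |v_rel|² = 233;  v_rel·d = (13)·(-15) + (-8)·(14) = -307
233·t² + 614·t + 357 = 0  ⇒  m = (-307)² − 233·357 = 11068
m = 11068 > 0,  v_rel·d = -307 < 0  ⇒  outside

inside=no margin=11068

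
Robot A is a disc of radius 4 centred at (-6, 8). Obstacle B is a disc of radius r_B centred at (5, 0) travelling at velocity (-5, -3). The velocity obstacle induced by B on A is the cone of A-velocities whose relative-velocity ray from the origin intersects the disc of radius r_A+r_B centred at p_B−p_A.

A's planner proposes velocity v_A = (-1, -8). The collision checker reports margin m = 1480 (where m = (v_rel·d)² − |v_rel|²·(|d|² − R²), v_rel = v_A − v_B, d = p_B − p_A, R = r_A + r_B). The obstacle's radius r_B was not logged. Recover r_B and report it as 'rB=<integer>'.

m = 1480
d = (11, -8);  v_rel = (4, -5),  |v_rel|² = 41
v_rel×d = (4)·(-8) − (-5)·(11) = 23
since m = R²·41 − 23²:  R² = (529 + 1480) / 41 = 49
R = √49 = 7  ⇒  r_B = 7 − 4 = 3

rB=3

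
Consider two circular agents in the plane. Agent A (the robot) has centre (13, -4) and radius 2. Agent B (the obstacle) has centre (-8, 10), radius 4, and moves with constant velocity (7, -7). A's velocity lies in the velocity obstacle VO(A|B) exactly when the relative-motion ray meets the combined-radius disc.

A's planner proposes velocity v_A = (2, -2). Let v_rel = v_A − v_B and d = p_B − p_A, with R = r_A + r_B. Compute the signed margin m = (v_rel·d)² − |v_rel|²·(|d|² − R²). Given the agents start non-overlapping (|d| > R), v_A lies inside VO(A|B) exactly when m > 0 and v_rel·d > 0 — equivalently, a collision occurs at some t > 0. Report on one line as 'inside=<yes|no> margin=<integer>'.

d = (-21, 14),  |d|² = 637;  R = 2+4 = 6,  c = 637−6² = 601
v_rel = (-5, 5),  |v_rel|² = 50;  v_rel·d = (-5)·(-21) + (5)·(14) = 175
50·t² − 350·t + 601 = 0  ⇒  m = 175² − 50·601 = 575
m = 575 > 0,  v_rel·d = 175 > 0  ⇒  inside

inside=yes margin=575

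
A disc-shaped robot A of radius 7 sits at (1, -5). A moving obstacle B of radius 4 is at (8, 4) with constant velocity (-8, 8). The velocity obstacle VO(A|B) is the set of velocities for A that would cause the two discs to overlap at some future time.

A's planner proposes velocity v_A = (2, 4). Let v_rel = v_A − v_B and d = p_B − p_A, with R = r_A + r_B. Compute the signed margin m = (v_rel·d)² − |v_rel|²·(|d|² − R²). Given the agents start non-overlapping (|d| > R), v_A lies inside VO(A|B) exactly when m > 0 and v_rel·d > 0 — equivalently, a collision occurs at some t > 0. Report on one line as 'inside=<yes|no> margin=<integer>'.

d = (7, 9),  |d|² = 130;  R = 7+4 = 11,  c = 130−11² = 9
v_rel = (10, -4),  |v_rel|² = 116;  v_rel·d = (10)·(7) + (-4)·(9) = 34
116·t² − 68·t + 9 = 0  ⇒  m = 34² − 116·9 = 112
m = 112 > 0,  v_rel·d = 34 > 0  ⇒  inside

inside=yes margin=112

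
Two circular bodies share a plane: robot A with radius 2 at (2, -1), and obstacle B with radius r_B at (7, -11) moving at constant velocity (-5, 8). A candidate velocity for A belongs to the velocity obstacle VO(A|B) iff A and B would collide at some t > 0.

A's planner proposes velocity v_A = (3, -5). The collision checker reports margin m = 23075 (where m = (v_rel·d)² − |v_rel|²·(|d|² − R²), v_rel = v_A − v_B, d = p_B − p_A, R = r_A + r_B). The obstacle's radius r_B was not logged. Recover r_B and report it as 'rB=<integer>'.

m = 23075
d = (5, -10);  v_rel = (8, -13),  |v_rel|² = 233
v_rel×d = (8)·(-10) − (-13)·(5) = -15
since m = R²·233 − (-15)²:  R² = (225 + 23075) / 233 = 100
R = √100 = 10  ⇒  r_B = 10 − 2 = 8

rB=8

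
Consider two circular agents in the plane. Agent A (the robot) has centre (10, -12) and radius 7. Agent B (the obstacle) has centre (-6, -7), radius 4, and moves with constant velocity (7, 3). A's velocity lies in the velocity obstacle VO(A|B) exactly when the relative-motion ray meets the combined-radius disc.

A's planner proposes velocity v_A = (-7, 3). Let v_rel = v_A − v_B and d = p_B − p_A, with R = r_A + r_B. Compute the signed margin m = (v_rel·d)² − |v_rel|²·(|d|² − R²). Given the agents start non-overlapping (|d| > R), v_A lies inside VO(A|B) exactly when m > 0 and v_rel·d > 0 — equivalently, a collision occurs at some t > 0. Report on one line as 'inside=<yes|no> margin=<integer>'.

d = (-16, 5),  |d|² = 281;  R = 7+4 = 11,  c = 281−11² = 160
v_rel = (-14, 0),  |v_rel|² = 196;  v_rel·d = (-14)·(-16) + (0)·(5) = 224
196·t² − 448·t + 160 = 0  ⇒  m = 224² − 196·160 = 18816
m = 18816 > 0,  v_rel·d = 224 > 0  ⇒  inside

inside=yes margin=18816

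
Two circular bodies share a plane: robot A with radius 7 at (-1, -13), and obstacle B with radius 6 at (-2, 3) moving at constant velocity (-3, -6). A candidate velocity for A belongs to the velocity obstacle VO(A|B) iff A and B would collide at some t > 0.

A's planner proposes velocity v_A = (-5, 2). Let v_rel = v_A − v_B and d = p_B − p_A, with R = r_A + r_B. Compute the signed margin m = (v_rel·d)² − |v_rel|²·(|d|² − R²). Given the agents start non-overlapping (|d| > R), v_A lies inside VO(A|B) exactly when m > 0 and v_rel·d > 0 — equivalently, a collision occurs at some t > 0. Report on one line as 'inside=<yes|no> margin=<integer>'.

d = (-1, 16),  |d|² = 257;  R = 7+6 = 13,  c = 257−13² = 88
v_rel = (-2, 8),  |v_rel|² = 68;  v_rel·d = (-2)·(-1) + (8)·(16) = 130
68·t² − 260·t + 88 = 0  ⇒  m = 130² − 68·88 = 10916
m = 10916 > 0,  v_rel·d = 130 > 0  ⇒  inside

inside=yes margin=10916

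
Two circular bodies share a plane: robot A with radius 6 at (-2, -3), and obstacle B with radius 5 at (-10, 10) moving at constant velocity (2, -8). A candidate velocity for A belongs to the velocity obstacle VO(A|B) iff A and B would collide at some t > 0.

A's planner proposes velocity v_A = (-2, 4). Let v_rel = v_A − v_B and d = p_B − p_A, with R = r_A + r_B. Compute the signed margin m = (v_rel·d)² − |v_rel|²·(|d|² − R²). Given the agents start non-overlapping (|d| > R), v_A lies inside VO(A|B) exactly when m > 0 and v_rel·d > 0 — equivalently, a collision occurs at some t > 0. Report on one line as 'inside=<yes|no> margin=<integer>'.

d = (-8, 13),  |d|² = 233;  R = 6+5 = 11,  c = 233−11² = 112
v_rel = (-4, 12),  |v_rel|² = 160;  v_rel·d = (-4)·(-8) + (12)·(13) = 188
160·t² − 376·t + 112 = 0  ⇒  m = 188² − 160·112 = 17424
m = 17424 > 0,  v_rel·d = 188 > 0  ⇒  inside

inside=yes margin=17424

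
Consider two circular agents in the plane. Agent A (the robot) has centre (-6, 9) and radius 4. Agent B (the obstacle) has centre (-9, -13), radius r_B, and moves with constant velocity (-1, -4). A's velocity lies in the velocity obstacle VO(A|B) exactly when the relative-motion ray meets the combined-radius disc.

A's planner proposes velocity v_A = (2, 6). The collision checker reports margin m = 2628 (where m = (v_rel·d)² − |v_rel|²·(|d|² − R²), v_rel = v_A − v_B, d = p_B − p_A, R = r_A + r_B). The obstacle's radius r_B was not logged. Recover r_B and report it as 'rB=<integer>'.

m = 2628
d = (-3, -22);  v_rel = (3, 10),  |v_rel|² = 109
v_rel×d = (3)·(-22) − (10)·(-3) = -36
since m = R²·109 − (-36)²:  R² = (1296 + 2628) / 109 = 36
R = √36 = 6  ⇒  r_B = 6 − 4 = 2

rB=2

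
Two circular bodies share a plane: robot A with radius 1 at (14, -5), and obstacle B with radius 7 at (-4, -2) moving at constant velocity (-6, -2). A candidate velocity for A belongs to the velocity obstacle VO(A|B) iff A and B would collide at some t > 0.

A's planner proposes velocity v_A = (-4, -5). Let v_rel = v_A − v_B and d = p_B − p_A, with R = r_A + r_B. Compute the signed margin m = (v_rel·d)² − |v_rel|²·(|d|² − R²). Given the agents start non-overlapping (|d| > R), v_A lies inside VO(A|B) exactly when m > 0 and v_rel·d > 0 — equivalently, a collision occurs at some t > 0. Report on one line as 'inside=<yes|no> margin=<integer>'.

d = (-18, 3),  |d|² = 333;  R = 1+7 = 8,  c = 333−8² = 269
v_rel = (2, -3),  |v_rel|² = 13;  v_rel·d = (2)·(-18) + (-3)·(3) = -45
13·t² + 90·t + 269 = 0  ⇒  m = (-45)² − 13·269 = -1472
m = -1472 < 0,  v_rel·d = -45 < 0  ⇒  outside

inside=no margin=-1472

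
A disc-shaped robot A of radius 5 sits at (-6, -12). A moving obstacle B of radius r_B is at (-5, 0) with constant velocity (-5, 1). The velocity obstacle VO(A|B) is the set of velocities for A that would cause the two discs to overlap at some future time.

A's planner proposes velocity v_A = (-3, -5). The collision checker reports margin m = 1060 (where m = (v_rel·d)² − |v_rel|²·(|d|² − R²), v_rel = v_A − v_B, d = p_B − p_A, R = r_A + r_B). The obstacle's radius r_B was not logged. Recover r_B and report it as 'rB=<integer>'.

m = 1060
d = (1, 12);  v_rel = (2, -6),  |v_rel|² = 40
v_rel×d = (2)·(12) − (-6)·(1) = 30
since m = R²·40 − 30²:  R² = (900 + 1060) / 40 = 49
R = √49 = 7  ⇒  r_B = 7 − 5 = 2

rB=2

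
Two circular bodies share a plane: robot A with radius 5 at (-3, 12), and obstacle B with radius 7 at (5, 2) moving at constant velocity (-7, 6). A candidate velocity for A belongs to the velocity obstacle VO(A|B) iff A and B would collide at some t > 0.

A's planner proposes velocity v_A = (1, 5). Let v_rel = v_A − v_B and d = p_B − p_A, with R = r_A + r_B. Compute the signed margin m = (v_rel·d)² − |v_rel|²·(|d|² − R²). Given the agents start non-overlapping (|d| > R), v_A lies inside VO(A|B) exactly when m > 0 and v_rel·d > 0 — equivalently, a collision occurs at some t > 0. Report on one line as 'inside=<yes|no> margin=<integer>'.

d = (8, -10),  |d|² = 164;  R = 5+7 = 12,  c = 164−12² = 20
v_rel = (8, -1),  |v_rel|² = 65;  v_rel·d = (8)·(8) + (-1)·(-10) = 74
65·t² − 148·t + 20 = 0  ⇒  m = 74² − 65·20 = 4176
m = 4176 > 0,  v_rel·d = 74 > 0  ⇒  inside

inside=yes margin=4176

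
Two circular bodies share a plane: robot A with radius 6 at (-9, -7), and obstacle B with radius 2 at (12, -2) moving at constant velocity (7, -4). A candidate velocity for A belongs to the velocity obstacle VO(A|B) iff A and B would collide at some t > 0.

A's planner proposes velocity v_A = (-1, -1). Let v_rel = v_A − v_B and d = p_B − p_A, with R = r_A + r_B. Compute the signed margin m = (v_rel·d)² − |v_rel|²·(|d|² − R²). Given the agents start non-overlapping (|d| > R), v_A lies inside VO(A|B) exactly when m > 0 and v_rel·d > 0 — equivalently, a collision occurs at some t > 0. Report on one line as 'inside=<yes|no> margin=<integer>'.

d = (21, 5),  |d|² = 466;  R = 6+2 = 8,  c = 466−8² = 402
v_rel = (-8, 3),  |v_rel|² = 73;  v_rel·d = (-8)·(21) + (3)·(5) = -153
73·t² + 306·t + 402 = 0  ⇒  m = (-153)² − 73·402 = -5937
m = -5937 < 0,  v_rel·d = -153 < 0  ⇒  outside

inside=no margin=-5937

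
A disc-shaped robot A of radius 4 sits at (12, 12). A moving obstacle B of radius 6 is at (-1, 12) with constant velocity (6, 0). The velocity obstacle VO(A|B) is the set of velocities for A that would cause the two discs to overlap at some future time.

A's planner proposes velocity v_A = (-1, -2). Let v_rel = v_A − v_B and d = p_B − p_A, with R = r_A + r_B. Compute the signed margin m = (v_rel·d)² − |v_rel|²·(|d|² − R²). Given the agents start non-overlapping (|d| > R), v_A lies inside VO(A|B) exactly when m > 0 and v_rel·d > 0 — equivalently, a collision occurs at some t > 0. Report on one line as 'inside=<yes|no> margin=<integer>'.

d = (-13, 0),  |d|² = 169;  R = 4+6 = 10,  c = 169−10² = 69
v_rel = (-7, -2),  |v_rel|² = 53;  v_rel·d = (-7)·(-13) + (-2)·(0) = 91
53·t² − 182·t + 69 = 0  ⇒  m = 91² − 53·69 = 4624
m = 4624 > 0,  v_rel·d = 91 > 0  ⇒  inside

inside=yes margin=4624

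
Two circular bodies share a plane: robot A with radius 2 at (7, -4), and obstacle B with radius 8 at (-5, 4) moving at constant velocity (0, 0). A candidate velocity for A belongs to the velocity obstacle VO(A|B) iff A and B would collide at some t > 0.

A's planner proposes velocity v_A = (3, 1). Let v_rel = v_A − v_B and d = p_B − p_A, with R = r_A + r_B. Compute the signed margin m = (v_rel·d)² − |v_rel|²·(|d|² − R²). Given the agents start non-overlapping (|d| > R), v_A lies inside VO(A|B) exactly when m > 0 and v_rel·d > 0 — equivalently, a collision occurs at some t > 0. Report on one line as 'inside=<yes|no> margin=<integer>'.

d = (-12, 8),  |d|² = 208;  R = 2+8 = 10,  c = 208−10² = 108
v_rel = (3, 1),  |v_rel|² = 10;  v_rel·d = (3)·(-12) + (1)·(8) = -28
10·t² + 56·t + 108 = 0  ⇒  m = (-28)² − 10·108 = -296
m = -296 < 0,  v_rel·d = -28 < 0  ⇒  outside

inside=no margin=-296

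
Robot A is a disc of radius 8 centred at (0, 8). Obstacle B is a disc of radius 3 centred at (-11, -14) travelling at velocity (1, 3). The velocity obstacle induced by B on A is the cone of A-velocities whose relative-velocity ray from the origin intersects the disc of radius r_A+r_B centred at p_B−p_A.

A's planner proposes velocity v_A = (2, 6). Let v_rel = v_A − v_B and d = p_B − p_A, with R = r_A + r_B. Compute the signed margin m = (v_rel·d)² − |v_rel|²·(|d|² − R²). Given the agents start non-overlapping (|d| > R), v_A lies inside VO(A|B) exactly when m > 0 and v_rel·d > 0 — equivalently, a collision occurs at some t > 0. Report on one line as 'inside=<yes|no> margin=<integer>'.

d = (-11, -22),  |d|² = 605;  R = 8+3 = 11,  c = 605−11² = 484
v_rel = (1, 3),  |v_rel|² = 10;  v_rel·d = (1)·(-11) + (3)·(-22) = -77
10·t² + 154·t + 484 = 0  ⇒  m = (-77)² − 10·484 = 1089
m = 1089 > 0,  v_rel·d = -77 < 0  ⇒  outside

inside=no margin=1089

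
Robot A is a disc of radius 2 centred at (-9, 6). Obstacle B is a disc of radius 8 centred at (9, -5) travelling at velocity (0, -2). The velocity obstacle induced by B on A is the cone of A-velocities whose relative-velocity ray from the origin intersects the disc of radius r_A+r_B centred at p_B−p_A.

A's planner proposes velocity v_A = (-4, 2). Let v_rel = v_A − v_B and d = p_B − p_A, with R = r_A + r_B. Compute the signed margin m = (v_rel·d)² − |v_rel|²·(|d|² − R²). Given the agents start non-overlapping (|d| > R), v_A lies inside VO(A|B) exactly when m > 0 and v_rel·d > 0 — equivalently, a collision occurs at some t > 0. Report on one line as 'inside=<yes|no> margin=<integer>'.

d = (18, -11),  |d|² = 445;  R = 2+8 = 10,  c = 445−10² = 345
v_rel = (-4, 4),  |v_rel|² = 32;  v_rel·d = (-4)·(18) + (4)·(-11) = -116
32·t² + 232·t + 345 = 0  ⇒  m = (-116)² − 32·345 = 2416
m = 2416 > 0,  v_rel·d = -116 < 0  ⇒  outside

inside=no margin=2416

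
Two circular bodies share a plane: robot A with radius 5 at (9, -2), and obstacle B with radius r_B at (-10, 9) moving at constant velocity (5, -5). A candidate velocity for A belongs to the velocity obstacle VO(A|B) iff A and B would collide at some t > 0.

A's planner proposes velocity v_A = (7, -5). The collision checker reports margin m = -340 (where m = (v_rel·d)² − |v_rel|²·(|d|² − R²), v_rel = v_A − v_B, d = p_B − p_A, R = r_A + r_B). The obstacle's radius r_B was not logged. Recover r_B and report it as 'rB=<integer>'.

m = -340
d = (-19, 11);  v_rel = (2, 0),  |v_rel|² = 4
v_rel×d = (2)·(11) − (0)·(-19) = 22
since m = R²·4 − 22²:  R² = (484 + -340) / 4 = 36
R = √36 = 6  ⇒  r_B = 6 − 5 = 1

rB=1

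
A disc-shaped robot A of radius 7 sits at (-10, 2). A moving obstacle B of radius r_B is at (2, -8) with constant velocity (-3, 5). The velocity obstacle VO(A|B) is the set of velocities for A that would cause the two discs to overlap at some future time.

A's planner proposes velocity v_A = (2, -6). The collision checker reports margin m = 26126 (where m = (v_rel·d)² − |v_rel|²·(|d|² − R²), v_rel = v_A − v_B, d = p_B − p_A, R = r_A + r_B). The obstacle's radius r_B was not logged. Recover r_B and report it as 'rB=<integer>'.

m = 26126
d = (12, -10);  v_rel = (5, -11),  |v_rel|² = 146
v_rel×d = (5)·(-10) − (-11)·(12) = 82
since m = R²·146 − 82²:  R² = (6724 + 26126) / 146 = 225
R = √225 = 15  ⇒  r_B = 15 − 7 = 8

rB=8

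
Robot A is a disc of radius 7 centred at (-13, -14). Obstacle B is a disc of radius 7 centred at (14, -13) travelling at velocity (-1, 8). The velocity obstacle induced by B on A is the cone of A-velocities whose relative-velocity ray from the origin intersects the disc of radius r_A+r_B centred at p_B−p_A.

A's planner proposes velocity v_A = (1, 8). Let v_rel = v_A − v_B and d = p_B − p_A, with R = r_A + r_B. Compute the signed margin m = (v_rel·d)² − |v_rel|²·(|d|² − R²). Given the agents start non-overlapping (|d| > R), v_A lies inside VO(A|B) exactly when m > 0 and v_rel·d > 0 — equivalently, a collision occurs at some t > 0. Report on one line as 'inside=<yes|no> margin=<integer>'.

d = (27, 1),  |d|² = 730;  R = 7+7 = 14,  c = 730−14² = 534
v_rel = (2, 0),  |v_rel|² = 4;  v_rel·d = (2)·(27) + (0)·(1) = 54
4·t² − 108·t + 534 = 0  ⇒  m = 54² − 4·534 = 780
m = 780 > 0,  v_rel·d = 54 > 0  ⇒  inside

inside=yes margin=780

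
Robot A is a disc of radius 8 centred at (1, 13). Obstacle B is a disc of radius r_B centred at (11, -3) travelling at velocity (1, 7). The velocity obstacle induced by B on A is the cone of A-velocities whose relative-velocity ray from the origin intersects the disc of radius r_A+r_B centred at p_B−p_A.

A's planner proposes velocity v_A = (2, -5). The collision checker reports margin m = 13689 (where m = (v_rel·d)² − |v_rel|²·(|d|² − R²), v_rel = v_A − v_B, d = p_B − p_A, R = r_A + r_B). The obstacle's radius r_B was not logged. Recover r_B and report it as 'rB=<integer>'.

m = 13689
d = (10, -16);  v_rel = (1, -12),  |v_rel|² = 145
v_rel×d = (1)·(-16) − (-12)·(10) = 104
since m = R²·145 − 104²:  R² = (10816 + 13689) / 145 = 169
R = √169 = 13  ⇒  r_B = 13 − 8 = 5

rB=5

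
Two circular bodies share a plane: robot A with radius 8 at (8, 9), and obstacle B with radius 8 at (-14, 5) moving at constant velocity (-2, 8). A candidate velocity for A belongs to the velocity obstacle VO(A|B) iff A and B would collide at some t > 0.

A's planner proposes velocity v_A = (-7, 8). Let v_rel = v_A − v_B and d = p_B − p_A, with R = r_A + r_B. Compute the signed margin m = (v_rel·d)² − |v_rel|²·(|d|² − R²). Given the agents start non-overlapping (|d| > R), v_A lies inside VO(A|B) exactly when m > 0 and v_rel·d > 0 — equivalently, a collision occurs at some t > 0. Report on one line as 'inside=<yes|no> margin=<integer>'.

d = (-22, -4),  |d|² = 500;  R = 8+8 = 16,  c = 500−16² = 244
v_rel = (-5, 0),  |v_rel|² = 25;  v_rel·d = (-5)·(-22) + (0)·(-4) = 110
25·t² − 220·t + 244 = 0  ⇒  m = 110² − 25·244 = 6000
m = 6000 > 0,  v_rel·d = 110 > 0  ⇒  inside

inside=yes margin=6000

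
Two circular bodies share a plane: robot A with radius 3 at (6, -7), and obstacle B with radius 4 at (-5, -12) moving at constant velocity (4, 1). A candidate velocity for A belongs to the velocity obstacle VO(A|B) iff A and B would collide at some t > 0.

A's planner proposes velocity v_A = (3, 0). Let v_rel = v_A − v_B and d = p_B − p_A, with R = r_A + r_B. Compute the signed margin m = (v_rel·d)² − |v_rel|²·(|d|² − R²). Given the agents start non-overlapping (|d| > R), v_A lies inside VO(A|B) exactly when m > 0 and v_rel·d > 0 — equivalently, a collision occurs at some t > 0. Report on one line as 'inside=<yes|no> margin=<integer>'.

d = (-11, -5),  |d|² = 146;  R = 3+4 = 7,  c = 146−7² = 97
v_rel = (-1, -1),  |v_rel|² = 2;  v_rel·d = (-1)·(-11) + (-1)·(-5) = 16
2·t² − 32·t + 97 = 0  ⇒  m = 16² − 2·97 = 62
m = 62 > 0,  v_rel·d = 16 > 0  ⇒  inside

inside=yes margin=62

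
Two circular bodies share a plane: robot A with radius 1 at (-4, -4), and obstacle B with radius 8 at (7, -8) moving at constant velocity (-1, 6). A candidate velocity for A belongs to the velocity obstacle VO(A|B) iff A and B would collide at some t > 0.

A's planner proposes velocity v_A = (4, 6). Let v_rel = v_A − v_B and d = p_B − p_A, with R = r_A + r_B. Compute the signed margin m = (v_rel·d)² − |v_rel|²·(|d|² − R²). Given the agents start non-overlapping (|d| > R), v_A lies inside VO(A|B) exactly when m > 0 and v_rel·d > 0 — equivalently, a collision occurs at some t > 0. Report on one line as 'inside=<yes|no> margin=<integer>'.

d = (11, -4),  |d|² = 137;  R = 1+8 = 9,  c = 137−9² = 56
v_rel = (5, 0),  |v_rel|² = 25;  v_rel·d = (5)·(11) + (0)·(-4) = 55
25·t² − 110·t + 56 = 0  ⇒  m = 55² − 25·56 = 1625
m = 1625 > 0,  v_rel·d = 55 > 0  ⇒  inside

inside=yes margin=1625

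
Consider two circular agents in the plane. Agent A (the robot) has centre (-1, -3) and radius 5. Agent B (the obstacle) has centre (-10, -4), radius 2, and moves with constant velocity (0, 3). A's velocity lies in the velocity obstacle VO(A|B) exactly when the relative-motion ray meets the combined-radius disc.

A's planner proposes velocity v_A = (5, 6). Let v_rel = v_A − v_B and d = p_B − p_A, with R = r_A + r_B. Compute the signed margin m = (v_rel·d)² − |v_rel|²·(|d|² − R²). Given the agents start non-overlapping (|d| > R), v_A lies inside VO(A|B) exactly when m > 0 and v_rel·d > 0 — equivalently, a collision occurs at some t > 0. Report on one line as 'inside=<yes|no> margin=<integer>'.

d = (-9, -1),  |d|² = 82;  R = 5+2 = 7,  c = 82−7² = 33
v_rel = (5, 3),  |v_rel|² = 34;  v_rel·d = (5)·(-9) + (3)·(-1) = -48
34·t² + 96·t + 33 = 0  ⇒  m = (-48)² − 34·33 = 1182
m = 1182 > 0,  v_rel·d = -48 < 0  ⇒  outside

inside=no margin=1182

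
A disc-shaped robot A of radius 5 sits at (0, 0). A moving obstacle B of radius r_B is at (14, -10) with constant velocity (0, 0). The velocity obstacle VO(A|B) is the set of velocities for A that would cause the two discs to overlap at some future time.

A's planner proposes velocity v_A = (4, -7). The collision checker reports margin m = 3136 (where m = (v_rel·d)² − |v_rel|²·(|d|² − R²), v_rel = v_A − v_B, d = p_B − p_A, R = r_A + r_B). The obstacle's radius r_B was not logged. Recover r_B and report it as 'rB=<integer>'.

m = 3136
d = (14, -10);  v_rel = (4, -7),  |v_rel|² = 65
v_rel×d = (4)·(-10) − (-7)·(14) = 58
since m = R²·65 − 58²:  R² = (3364 + 3136) / 65 = 100
R = √100 = 10  ⇒  r_B = 10 − 5 = 5

rB=5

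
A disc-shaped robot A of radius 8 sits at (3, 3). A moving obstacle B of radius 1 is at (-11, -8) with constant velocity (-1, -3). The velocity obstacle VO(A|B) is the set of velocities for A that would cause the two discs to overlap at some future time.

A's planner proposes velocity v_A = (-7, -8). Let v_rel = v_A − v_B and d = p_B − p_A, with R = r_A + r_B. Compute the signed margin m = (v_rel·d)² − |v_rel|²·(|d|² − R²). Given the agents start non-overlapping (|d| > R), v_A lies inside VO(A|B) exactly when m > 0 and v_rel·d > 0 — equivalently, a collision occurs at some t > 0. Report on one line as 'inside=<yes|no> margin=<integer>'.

d = (-14, -11),  |d|² = 317;  R = 8+1 = 9,  c = 317−9² = 236
v_rel = (-6, -5),  |v_rel|² = 61;  v_rel·d = (-6)·(-14) + (-5)·(-11) = 139
61·t² − 278·t + 236 = 0  ⇒  m = 139² − 61·236 = 4925
m = 4925 > 0,  v_rel·d = 139 > 0  ⇒  inside

inside=yes margin=4925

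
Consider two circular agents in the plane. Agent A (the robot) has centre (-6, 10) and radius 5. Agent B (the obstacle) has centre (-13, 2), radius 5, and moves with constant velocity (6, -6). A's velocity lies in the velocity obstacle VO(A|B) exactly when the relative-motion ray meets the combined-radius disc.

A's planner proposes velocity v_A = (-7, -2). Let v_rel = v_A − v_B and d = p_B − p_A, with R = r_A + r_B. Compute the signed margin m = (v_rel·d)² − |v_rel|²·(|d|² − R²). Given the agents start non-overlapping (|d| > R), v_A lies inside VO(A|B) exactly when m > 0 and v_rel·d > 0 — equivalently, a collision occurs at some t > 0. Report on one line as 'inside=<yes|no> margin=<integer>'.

d = (-7, -8),  |d|² = 113;  R = 5+5 = 10,  c = 113−10² = 13
v_rel = (-13, 4),  |v_rel|² = 185;  v_rel·d = (-13)·(-7) + (4)·(-8) = 59
185·t² − 118·t + 13 = 0  ⇒  m = 59² − 185·13 = 1076
m = 1076 > 0,  v_rel·d = 59 > 0  ⇒  inside

inside=yes margin=1076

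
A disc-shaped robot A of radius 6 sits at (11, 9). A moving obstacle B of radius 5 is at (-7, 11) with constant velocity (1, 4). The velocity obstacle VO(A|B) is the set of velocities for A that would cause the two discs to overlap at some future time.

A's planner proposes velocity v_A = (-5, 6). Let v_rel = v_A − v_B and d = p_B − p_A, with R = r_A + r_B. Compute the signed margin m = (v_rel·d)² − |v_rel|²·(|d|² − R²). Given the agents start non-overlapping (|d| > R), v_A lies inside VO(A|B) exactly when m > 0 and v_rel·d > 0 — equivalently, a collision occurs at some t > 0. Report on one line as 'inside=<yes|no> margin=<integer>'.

d = (-18, 2),  |d|² = 328;  R = 6+5 = 11,  c = 328−11² = 207
v_rel = (-6, 2),  |v_rel|² = 40;  v_rel·d = (-6)·(-18) + (2)·(2) = 112
40·t² − 224·t + 207 = 0  ⇒  m = 112² − 40·207 = 4264
m = 4264 > 0,  v_rel·d = 112 > 0  ⇒  inside

inside=yes margin=4264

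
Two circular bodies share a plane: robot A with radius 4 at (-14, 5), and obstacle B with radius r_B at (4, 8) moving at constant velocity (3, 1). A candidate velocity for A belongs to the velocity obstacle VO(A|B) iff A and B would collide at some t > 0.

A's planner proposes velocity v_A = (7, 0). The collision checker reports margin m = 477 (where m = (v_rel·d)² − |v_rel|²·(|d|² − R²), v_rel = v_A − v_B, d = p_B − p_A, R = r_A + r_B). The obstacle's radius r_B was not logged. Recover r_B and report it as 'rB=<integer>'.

m = 477
d = (18, 3);  v_rel = (4, -1),  |v_rel|² = 17
v_rel×d = (4)·(3) − (-1)·(18) = 30
since m = R²·17 − 30²:  R² = (900 + 477) / 17 = 81
R = √81 = 9  ⇒  r_B = 9 − 4 = 5

rB=5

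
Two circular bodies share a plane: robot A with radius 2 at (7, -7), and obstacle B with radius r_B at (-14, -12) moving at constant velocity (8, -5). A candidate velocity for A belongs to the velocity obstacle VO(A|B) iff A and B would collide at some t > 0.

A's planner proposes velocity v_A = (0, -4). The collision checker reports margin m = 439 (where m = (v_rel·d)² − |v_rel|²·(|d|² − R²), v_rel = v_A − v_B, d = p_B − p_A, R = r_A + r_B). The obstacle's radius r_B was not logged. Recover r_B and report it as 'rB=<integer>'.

m = 439
d = (-21, -5);  v_rel = (-8, 1),  |v_rel|² = 65
v_rel×d = (-8)·(-5) − (1)·(-21) = 61
since m = R²·65 − 61²:  R² = (3721 + 439) / 65 = 64
R = √64 = 8  ⇒  r_B = 8 − 2 = 6

rB=6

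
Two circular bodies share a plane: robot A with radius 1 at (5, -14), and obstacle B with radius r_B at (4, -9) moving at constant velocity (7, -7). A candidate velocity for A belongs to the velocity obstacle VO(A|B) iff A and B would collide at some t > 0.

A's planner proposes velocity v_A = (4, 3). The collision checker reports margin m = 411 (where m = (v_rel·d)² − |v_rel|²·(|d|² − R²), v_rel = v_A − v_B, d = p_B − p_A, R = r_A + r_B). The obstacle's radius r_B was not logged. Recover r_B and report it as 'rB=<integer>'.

m = 411
d = (-1, 5);  v_rel = (-3, 10),  |v_rel|² = 109
v_rel×d = (-3)·(5) − (10)·(-1) = -5
since m = R²·109 − (-5)²:  R² = (25 + 411) / 109 = 4
R = √4 = 2  ⇒  r_B = 2 − 1 = 1

rB=1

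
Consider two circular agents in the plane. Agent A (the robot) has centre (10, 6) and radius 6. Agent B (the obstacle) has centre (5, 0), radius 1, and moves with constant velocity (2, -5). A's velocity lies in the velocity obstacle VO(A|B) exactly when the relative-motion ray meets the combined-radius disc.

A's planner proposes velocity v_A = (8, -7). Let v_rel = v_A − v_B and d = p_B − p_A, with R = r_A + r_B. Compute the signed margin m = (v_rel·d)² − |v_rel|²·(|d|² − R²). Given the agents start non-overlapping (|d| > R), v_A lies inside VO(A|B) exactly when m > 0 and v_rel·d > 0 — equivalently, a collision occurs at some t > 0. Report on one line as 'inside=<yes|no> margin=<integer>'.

d = (-5, -6),  |d|² = 61;  R = 6+1 = 7,  c = 61−7² = 12
v_rel = (6, -2),  |v_rel|² = 40;  v_rel·d = (6)·(-5) + (-2)·(-6) = -18
40·t² + 36·t + 12 = 0  ⇒  m = (-18)² − 40·12 = -156
m = -156 < 0,  v_rel·d = -18 < 0  ⇒  outside

inside=no margin=-156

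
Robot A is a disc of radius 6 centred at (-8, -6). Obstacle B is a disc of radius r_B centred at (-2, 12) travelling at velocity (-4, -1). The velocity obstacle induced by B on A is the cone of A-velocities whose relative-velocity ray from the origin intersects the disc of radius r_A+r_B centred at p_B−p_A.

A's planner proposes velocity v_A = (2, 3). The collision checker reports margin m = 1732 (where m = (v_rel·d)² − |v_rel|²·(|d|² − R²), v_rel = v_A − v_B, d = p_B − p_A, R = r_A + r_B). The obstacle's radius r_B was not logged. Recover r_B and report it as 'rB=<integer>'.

m = 1732
d = (6, 18);  v_rel = (6, 4),  |v_rel|² = 52
v_rel×d = (6)·(18) − (4)·(6) = 84
since m = R²·52 − 84²:  R² = (7056 + 1732) / 52 = 169
R = √169 = 13  ⇒  r_B = 13 − 6 = 7

rB=7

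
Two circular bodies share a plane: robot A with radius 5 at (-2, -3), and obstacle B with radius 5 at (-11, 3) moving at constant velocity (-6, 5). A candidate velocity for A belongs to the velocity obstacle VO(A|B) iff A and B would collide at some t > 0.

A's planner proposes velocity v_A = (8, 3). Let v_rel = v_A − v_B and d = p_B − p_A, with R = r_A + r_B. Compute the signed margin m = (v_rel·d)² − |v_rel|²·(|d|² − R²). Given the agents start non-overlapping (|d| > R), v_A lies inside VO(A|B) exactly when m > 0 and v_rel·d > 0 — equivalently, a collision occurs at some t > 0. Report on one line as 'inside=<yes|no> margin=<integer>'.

d = (-9, 6),  |d|² = 117;  R = 5+5 = 10,  c = 117−10² = 17
v_rel = (14, -2),  |v_rel|² = 200;  v_rel·d = (14)·(-9) + (-2)·(6) = -138
200·t² + 276·t + 17 = 0  ⇒  m = (-138)² − 200·17 = 15644
m = 15644 > 0,  v_rel·d = -138 < 0  ⇒  outside

inside=no margin=15644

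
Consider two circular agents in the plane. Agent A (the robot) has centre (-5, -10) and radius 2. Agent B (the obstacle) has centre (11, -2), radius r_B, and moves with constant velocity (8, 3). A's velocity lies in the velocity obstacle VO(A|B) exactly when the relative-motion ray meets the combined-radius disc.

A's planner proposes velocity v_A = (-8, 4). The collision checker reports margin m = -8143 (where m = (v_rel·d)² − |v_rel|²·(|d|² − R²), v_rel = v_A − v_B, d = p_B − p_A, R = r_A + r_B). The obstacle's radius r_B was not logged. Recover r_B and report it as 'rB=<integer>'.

m = -8143
d = (16, 8);  v_rel = (-16, 1),  |v_rel|² = 257
v_rel×d = (-16)·(8) − (1)·(16) = -144
since m = R²·257 − (-144)²:  R² = (20736 + -8143) / 257 = 49
R = √49 = 7  ⇒  r_B = 7 − 2 = 5

rB=5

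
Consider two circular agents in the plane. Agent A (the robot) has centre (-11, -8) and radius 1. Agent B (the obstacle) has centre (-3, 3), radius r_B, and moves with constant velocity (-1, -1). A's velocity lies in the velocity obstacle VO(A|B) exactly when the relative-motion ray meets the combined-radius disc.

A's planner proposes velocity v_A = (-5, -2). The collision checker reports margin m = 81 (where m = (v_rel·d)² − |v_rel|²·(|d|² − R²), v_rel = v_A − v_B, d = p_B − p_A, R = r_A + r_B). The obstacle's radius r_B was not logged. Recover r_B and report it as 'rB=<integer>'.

m = 81
d = (8, 11);  v_rel = (-4, -1),  |v_rel|² = 17
v_rel×d = (-4)·(11) − (-1)·(8) = -36
since m = R²·17 − (-36)²:  R² = (1296 + 81) / 17 = 81
R = √81 = 9  ⇒  r_B = 9 − 1 = 8

rB=8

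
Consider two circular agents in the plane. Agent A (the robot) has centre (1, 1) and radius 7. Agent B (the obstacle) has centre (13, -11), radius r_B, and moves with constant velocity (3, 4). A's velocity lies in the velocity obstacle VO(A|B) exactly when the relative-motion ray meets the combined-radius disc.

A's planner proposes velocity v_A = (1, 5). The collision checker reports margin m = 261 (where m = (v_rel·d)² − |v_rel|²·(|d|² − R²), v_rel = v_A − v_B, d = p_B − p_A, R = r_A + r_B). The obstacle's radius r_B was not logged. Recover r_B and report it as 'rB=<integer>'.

m = 261
d = (12, -12);  v_rel = (-2, 1),  |v_rel|² = 5
v_rel×d = (-2)·(-12) − (1)·(12) = 12
since m = R²·5 − 12²:  R² = (144 + 261) / 5 = 81
R = √81 = 9  ⇒  r_B = 9 − 7 = 2

rB=2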